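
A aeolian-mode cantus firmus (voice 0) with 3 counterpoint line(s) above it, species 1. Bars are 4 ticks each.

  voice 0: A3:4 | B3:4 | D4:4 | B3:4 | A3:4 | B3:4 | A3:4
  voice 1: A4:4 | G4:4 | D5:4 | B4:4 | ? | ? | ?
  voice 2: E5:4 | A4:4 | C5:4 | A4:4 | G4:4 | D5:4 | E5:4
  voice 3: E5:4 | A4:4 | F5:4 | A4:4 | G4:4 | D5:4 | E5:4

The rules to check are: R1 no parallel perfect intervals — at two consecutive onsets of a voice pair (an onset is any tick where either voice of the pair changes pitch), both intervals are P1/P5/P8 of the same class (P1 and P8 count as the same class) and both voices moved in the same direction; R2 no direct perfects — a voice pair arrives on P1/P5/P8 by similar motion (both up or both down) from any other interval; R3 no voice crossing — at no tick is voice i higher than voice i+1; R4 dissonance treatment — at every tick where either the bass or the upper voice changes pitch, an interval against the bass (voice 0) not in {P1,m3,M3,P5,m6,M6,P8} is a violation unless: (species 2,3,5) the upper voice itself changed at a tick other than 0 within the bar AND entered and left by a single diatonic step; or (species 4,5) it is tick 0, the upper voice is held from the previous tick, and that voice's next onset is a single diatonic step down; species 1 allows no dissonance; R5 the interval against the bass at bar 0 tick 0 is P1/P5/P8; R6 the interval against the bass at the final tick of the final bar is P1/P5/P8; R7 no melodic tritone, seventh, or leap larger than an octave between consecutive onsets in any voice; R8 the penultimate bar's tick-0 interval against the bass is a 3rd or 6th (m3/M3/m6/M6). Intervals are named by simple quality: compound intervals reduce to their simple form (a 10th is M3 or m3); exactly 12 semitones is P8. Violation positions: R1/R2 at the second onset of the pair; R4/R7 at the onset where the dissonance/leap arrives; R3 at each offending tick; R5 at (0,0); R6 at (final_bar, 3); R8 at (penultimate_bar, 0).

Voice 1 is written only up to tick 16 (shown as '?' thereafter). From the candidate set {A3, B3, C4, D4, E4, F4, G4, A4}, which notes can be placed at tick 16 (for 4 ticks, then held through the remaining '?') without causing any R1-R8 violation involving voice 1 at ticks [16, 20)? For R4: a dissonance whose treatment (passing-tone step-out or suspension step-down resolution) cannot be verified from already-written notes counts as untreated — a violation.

{}

A3: violates R1,R7
B3: violates R4
C4: violates R2,R7
D4: violates R4
E4: violates R2
F4: violates R7
G4: violates R2,R4
A4: violates R1,R3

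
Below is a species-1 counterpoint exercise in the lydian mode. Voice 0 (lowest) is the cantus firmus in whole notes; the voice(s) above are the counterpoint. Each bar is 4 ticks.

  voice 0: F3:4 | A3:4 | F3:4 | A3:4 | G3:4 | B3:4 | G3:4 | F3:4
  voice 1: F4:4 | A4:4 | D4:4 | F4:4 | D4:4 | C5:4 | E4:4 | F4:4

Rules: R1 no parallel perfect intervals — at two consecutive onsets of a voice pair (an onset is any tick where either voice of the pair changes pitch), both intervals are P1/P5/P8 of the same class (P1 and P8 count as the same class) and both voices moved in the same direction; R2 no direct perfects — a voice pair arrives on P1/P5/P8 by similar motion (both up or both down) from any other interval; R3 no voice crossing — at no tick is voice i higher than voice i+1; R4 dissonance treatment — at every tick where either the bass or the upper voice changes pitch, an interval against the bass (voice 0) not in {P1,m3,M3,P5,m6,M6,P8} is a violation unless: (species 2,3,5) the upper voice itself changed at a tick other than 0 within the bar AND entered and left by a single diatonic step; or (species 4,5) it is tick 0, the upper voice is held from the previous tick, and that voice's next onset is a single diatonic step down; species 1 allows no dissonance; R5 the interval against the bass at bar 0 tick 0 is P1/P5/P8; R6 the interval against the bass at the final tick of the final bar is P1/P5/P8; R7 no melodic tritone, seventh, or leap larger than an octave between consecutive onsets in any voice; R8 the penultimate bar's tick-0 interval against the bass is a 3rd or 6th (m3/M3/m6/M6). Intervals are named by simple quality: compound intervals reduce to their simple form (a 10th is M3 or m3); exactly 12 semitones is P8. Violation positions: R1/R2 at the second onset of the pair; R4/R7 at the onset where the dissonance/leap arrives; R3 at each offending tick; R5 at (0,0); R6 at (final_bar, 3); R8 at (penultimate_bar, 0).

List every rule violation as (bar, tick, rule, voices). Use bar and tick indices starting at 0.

(1, 0, R1, (0, 1))
(4, 0, R2, (0, 1))
(5, 0, R4, (0, 1))
(5, 0, R7, (1,))

bar 0: v0=F3 v1=F4 downbeat P8
bar 1: v0=A3 v1=A4 downbeat P8
bar 2: v0=F3 v1=D4 downbeat M6
bar 3: v0=A3 v1=F4 downbeat m6
bar 4: v0=G3 v1=D4 downbeat P5
bar 5: v0=B3 v1=C5 downbeat m2
bar 6: v0=G3 v1=E4 downbeat M6
bar 7: v0=F3 v1=F4 downbeat P8
  -> R1 @ bar 1 tick 0 v(0, 1): F3/F4 P8 -> A3/A4 P8 similar
  -> R2 @ bar 4 tick 0 v(0, 1): A3/F4 m6 -> G3/D4 P5 similar
  -> R4 @ bar 5 tick 0 v(0, 1): B3/C5 m2 untreated
  -> R7 @ bar 5 tick 0 v(1,): D4->C5 leap 10st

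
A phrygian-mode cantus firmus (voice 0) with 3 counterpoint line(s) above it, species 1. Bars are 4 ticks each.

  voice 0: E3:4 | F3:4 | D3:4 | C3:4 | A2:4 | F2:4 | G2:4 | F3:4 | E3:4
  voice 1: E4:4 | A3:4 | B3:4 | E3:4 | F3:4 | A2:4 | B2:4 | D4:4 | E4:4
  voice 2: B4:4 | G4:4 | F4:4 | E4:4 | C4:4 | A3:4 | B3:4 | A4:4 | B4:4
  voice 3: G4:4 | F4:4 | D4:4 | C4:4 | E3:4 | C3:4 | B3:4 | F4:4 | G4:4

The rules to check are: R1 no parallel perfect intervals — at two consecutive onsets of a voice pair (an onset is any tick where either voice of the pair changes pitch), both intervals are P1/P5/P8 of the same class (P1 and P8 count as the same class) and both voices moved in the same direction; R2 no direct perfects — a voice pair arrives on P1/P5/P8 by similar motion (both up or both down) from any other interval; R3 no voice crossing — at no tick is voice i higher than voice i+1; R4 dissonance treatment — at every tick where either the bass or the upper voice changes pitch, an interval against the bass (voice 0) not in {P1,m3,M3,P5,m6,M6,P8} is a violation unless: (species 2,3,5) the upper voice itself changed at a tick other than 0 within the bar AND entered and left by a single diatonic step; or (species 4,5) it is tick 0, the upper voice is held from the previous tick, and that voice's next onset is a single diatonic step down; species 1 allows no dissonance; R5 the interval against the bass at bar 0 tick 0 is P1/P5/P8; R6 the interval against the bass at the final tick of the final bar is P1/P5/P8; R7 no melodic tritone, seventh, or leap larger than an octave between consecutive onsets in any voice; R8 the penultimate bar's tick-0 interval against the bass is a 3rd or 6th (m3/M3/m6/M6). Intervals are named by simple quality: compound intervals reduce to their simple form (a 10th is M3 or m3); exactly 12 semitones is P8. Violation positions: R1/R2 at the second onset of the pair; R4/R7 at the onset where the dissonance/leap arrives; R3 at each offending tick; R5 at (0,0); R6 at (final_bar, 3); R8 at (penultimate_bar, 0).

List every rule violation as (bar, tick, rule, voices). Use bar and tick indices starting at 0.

(0, 0, R3, (2, 3))
(0, 0, R5, (0, 3))
(0, 1, R3, (2, 3))
(0, 2, R3, (2, 3))
(0, 3, R3, (2, 3))
(1, 0, R3, (2, 3))
(1, 0, R4, (0, 2))
(1, 1, R3, (2, 3))
(1, 2, R3, (2, 3))
(1, 3, R3, (2, 3))
(2, 0, R1, (0, 3))
(2, 0, R3, (2, 3))
(2, 1, R3, (2, 3))
(2, 2, R3, (2, 3))
(2, 3, R3, (2, 3))
(3, 0, R1, (0, 3))
(3, 0, R2, (1, 2))
(3, 0, R3, (2, 3))
(3, 1, R3, (2, 3))
(3, 2, R3, (2, 3))
(3, 3, R3, (2, 3))
(4, 0, R2, (0, 3))
(4, 0, R3, (2, 3))
(4, 1, R3, (2, 3))
(4, 2, R3, (2, 3))
(4, 3, R3, (2, 3))
(5, 0, R1, (0, 3))
(5, 0, R2, (1, 2))
(5, 0, R3, (2, 3))
(5, 1, R3, (2, 3))
(5, 2, R3, (2, 3))
(5, 3, R3, (2, 3))
(6, 0, R1, (1, 2))
(6, 0, R2, (1, 3))
(6, 0, R2, (2, 3))
(6, 0, R7, (3,))
(7, 0, R2, (0, 3))
(7, 0, R2, (1, 2))
(7, 0, R3, (2, 3))
(7, 0, R7, (0,))
(7, 0, R7, (1,))
(7, 0, R7, (2,))
(7, 0, R7, (3,))
(7, 0, R8, (0, 3))
(7, 1, R3, (2, 3))
(7, 2, R3, (2, 3))
(7, 3, R3, (2, 3))
(8, 0, R1, (1, 2))
(8, 0, R3, (2, 3))
(8, 1, R3, (2, 3))
(8, 2, R3, (2, 3))
(8, 3, R3, (2, 3))
(8, 3, R6, (0, 3))

bar 0: v0=E3 v1=E4 v2=B4 v3=G4 downbeat m3
bar 1: v0=F3 v1=A3 v2=G4 v3=F4 downbeat P8
bar 2: v0=D3 v1=B3 v2=F4 v3=D4 downbeat P8
bar 3: v0=C3 v1=E3 v2=E4 v3=C4 downbeat P8
bar 4: v0=A2 v1=F3 v2=C4 v3=E3 downbeat P5
bar 5: v0=F2 v1=A2 v2=A3 v3=C3 downbeat P5
bar 6: v0=G2 v1=B2 v2=B3 v3=B3 downbeat M3
bar 7: v0=F3 v1=D4 v2=A4 v3=F4 downbeat P8
bar 8: v0=E3 v1=E4 v2=B4 v3=G4 downbeat m3
  -> R3 @ bar 0 tick 0 v(2, 3): B4 above G4
  -> R5 @ bar 0 tick 0 v(0, 3): opens on m3
  -> R3 @ bar 0 tick 1 v(2, 3): B4 above G4
  -> R3 @ bar 0 tick 2 v(2, 3): B4 above G4
  -> R3 @ bar 0 tick 3 v(2, 3): B4 above G4
  -> R3 @ bar 1 tick 0 v(2, 3): G4 above F4
  -> R4 @ bar 1 tick 0 v(0, 2): F3/G4 M2 untreated
  -> R3 @ bar 1 tick 1 v(2, 3): G4 above F4
  -> R3 @ bar 1 tick 2 v(2, 3): G4 above F4
  -> R3 @ bar 1 tick 3 v(2, 3): G4 above F4
  -> R1 @ bar 2 tick 0 v(0, 3): F3/F4 P8 -> D3/D4 P8 similar
  -> R3 @ bar 2 tick 0 v(2, 3): F4 above D4
  -> R3 @ bar 2 tick 1 v(2, 3): F4 above D4
  -> R3 @ bar 2 tick 2 v(2, 3): F4 above D4
  -> R3 @ bar 2 tick 3 v(2, 3): F4 above D4
  -> R1 @ bar 3 tick 0 v(0, 3): D3/D4 P8 -> C3/C4 P8 similar
  -> R2 @ bar 3 tick 0 v(1, 2): B3/F4 TT -> E3/E4 P8 similar
  -> R3 @ bar 3 tick 0 v(2, 3): E4 above C4
  -> R3 @ bar 3 tick 1 v(2, 3): E4 above C4
  -> R3 @ bar 3 tick 2 v(2, 3): E4 above C4
  -> R3 @ bar 3 tick 3 v(2, 3): E4 above C4
  -> R2 @ bar 4 tick 0 v(0, 3): C3/C4 P8 -> A2/E3 P5 similar
  -> R3 @ bar 4 tick 0 v(2, 3): C4 above E3
  -> R3 @ bar 4 tick 1 v(2, 3): C4 above E3
  -> R3 @ bar 4 tick 2 v(2, 3): C4 above E3
  -> R3 @ bar 4 tick 3 v(2, 3): C4 above E3
  -> R1 @ bar 5 tick 0 v(0, 3): A2/E3 P5 -> F2/C3 P5 similar
  -> R2 @ bar 5 tick 0 v(1, 2): F3/C4 P5 -> A2/A3 P8 similar
  -> R3 @ bar 5 tick 0 v(2, 3): A3 above C3
  -> R3 @ bar 5 tick 1 v(2, 3): A3 above C3
  -> R3 @ bar 5 tick 2 v(2, 3): A3 above C3
  -> R3 @ bar 5 tick 3 v(2, 3): A3 above C3
  -> R1 @ bar 6 tick 0 v(1, 2): A2/A3 P8 -> B2/B3 P8 similar
  -> R2 @ bar 6 tick 0 v(1, 3): A2/C3 m3 -> B2/B3 P8 similar
  -> R2 @ bar 6 tick 0 v(2, 3): A3/C3 M6 -> B3/B3 P1 similar
  -> R7 @ bar 6 tick 0 v(3,): C3->B3 leap 11st
  -> R2 @ bar 7 tick 0 v(0, 3): G2/B3 M3 -> F3/F4 P8 similar
  -> R2 @ bar 7 tick 0 v(1, 2): B2/B3 P8 -> D4/A4 P5 similar
  -> R3 @ bar 7 tick 0 v(2, 3): A4 above F4
  -> R7 @ bar 7 tick 0 v(0,): G2->F3 leap 10st
  -> R7 @ bar 7 tick 0 v(1,): B2->D4 leap 15st
  -> R7 @ bar 7 tick 0 v(2,): B3->A4 leap 10st
  -> R7 @ bar 7 tick 0 v(3,): B3->F4 leap 6st
  -> R8 @ bar 7 tick 0 v(0, 3): penult P8 not 3rd/6th
  -> R3 @ bar 7 tick 1 v(2, 3): A4 above F4
  -> R3 @ bar 7 tick 2 v(2, 3): A4 above F4
  -> R3 @ bar 7 tick 3 v(2, 3): A4 above F4
  -> R1 @ bar 8 tick 0 v(1, 2): D4/A4 P5 -> E4/B4 P5 similar
  -> R3 @ bar 8 tick 0 v(2, 3): B4 above G4
  -> R3 @ bar 8 tick 1 v(2, 3): B4 above G4
  -> R3 @ bar 8 tick 2 v(2, 3): B4 above G4
  -> R3 @ bar 8 tick 3 v(2, 3): B4 above G4
  -> R6 @ bar 8 tick 3 v(0, 3): closes on m3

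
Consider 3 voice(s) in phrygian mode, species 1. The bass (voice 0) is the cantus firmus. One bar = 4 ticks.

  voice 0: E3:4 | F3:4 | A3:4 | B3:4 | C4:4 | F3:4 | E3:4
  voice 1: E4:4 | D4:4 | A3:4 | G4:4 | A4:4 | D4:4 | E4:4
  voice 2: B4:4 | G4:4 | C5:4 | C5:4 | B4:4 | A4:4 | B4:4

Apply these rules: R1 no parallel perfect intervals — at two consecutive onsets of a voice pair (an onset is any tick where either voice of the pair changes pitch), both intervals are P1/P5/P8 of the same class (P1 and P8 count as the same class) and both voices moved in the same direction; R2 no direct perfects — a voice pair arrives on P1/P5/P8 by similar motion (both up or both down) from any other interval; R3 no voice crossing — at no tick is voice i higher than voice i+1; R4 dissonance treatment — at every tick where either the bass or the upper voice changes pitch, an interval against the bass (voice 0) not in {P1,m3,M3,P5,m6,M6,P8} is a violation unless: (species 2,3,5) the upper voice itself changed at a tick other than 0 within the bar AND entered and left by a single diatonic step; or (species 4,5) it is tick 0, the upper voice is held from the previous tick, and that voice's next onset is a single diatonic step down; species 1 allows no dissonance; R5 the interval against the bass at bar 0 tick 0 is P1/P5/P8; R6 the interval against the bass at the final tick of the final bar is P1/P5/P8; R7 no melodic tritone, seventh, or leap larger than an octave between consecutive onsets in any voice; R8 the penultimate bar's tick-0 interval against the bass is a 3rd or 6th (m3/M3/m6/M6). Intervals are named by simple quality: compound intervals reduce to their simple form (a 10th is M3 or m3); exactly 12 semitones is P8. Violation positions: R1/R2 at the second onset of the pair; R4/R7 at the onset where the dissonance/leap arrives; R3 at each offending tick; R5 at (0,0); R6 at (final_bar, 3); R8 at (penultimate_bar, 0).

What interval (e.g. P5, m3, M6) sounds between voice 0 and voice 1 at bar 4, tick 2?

voice 0=C4 voice 1=A4 -> M6

M6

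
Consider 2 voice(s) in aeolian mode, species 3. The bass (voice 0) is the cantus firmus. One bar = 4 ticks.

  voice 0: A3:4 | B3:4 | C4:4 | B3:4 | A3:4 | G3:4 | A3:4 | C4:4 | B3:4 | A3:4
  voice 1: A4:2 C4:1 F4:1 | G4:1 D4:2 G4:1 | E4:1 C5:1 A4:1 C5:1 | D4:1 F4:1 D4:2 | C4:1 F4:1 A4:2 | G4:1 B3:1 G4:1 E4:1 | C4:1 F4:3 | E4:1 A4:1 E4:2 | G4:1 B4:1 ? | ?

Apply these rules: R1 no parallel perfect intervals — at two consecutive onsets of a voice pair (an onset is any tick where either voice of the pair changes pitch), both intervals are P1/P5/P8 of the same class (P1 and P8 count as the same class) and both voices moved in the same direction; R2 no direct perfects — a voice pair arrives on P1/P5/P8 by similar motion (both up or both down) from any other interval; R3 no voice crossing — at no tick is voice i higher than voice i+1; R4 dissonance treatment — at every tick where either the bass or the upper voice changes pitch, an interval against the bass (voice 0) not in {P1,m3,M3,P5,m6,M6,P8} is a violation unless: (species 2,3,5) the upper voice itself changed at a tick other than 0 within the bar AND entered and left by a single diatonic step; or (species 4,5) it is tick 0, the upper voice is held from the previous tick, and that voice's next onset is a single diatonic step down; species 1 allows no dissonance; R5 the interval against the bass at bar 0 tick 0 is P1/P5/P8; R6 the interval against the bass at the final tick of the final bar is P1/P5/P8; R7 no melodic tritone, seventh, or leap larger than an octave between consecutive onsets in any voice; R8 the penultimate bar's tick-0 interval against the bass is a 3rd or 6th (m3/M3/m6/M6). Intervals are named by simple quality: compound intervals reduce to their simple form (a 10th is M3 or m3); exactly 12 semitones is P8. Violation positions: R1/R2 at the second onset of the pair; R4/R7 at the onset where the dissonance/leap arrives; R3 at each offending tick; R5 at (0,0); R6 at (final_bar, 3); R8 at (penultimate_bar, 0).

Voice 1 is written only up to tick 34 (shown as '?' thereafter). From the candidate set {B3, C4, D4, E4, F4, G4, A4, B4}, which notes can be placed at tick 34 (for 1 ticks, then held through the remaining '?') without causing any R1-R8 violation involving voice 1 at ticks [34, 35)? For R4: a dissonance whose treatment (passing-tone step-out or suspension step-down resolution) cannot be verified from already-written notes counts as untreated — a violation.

{B3, B4, D4, G4}

B3: legal
C4: violates R4,R7
D4: legal
E4: violates R4
F4: violates R4,R7
G4: legal
A4: violates R4
B4: legal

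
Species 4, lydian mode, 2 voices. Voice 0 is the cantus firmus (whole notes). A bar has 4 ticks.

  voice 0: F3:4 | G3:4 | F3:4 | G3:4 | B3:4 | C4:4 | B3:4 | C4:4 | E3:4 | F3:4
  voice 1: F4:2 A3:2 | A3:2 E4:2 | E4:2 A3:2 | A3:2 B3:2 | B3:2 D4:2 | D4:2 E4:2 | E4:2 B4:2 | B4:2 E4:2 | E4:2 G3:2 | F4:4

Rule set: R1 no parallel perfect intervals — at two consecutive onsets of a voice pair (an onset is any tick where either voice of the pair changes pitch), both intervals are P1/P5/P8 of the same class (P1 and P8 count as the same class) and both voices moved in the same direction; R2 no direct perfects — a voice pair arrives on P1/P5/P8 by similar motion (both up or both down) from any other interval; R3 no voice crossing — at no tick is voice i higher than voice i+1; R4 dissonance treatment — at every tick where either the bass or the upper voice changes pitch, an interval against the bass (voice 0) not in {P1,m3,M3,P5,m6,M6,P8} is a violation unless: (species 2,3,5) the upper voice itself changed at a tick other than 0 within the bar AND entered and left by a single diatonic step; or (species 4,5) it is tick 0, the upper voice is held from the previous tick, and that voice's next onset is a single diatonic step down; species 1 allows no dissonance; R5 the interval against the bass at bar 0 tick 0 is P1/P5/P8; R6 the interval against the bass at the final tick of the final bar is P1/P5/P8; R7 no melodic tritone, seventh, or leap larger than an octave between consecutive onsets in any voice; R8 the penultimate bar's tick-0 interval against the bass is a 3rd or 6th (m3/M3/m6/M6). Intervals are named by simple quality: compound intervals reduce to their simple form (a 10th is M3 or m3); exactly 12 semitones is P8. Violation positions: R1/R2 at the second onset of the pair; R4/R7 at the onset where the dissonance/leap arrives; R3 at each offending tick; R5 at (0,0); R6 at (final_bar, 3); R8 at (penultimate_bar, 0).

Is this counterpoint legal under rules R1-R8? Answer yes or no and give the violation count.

No (9 violations)

bar 0: v0=F3 v1=F4 (P8)
bar 1: v0=G3 v1=A3 (M2)
bar 2: v0=F3 v1=E4 (M7)
bar 3: v0=G3 v1=A3 (M2)
bar 4: v0=B3 v1=B3 (P1)
bar 5: v0=C4 v1=D4 (M2)
bar 6: v0=B3 v1=E4 (P4)
bar 7: v0=C4 v1=B4 (M7)
bar 8: v0=E3 v1=E4 (P8)
bar 9: v0=F3 v1=F4 (P8)
  R4 @ bar1.0: G3/A3 M2 untreated
  R4 @ bar2.0: F3/E4 M7 untreated
  R4 @ bar3.0: G3/A3 M2 untreated
  R4 @ bar5.0: C4/D4 M2 untreated
  R4 @ bar6.0: B3/E4 P4 untreated
  R4 @ bar7.0: C4/B4 M7 untreated
  R8 @ bar8.0: penult P8 not 3rd/6th
  R2 @ bar9.0: E3/G3 m3 -> F3/F4 P8 similar
  R7 @ bar9.0: G3->F4 leap 10st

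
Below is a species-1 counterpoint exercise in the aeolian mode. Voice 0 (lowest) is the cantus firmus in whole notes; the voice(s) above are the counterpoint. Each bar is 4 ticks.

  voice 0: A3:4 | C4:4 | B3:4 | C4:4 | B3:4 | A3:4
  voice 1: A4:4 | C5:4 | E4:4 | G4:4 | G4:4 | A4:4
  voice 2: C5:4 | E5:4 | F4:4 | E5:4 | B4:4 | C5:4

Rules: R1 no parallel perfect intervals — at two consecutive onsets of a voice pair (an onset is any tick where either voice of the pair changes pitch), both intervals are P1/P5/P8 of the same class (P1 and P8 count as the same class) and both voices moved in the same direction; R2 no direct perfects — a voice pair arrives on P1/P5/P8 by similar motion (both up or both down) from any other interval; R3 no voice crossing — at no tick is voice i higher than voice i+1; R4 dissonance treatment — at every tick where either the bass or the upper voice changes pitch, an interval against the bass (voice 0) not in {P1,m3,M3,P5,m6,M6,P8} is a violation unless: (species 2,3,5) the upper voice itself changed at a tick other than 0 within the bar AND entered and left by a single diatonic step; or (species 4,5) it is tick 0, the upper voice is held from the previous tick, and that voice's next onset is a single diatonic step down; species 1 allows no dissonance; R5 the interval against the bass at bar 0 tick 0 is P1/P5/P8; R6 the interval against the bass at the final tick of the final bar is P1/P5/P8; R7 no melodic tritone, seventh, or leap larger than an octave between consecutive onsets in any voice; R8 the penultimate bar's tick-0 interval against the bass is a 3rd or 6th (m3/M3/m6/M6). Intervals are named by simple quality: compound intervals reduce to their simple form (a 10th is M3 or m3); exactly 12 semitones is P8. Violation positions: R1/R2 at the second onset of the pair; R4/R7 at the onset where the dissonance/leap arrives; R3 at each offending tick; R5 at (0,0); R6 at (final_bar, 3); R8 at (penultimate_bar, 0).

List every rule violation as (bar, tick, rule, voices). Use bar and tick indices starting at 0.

bar 0: v0=A3 v1=A4 v2=C5 downbeat m3
bar 1: v0=C4 v1=C5 v2=E5 downbeat M3
bar 2: v0=B3 v1=E4 v2=F4 downbeat TT
bar 3: v0=C4 v1=G4 v2=E5 downbeat M3
bar 4: v0=B3 v1=G4 v2=B4 downbeat P8
bar 5: v0=A3 v1=A4 v2=C5 downbeat m3
  -> R5 @ bar 0 tick 0 v(0, 2): opens on m3
  -> R1 @ bar 1 tick 0 v(0, 1): A3/A4 P8 -> C4/C5 P8 similar
  -> R4 @ bar 2 tick 0 v(0, 1): B3/E4 P4 untreated
  -> R4 @ bar 2 tick 0 v(0, 2): B3/F4 TT untreated
  -> R7 @ bar 2 tick 0 v(2,): E5->F4 leap 11st
  -> R2 @ bar 3 tick 0 v(0, 1): B3/E4 P4 -> C4/G4 P5 similar
  -> R7 @ bar 3 tick 0 v(2,): F4->E5 leap 11st
  -> R2 @ bar 4 tick 0 v(0, 2): C4/E5 M3 -> B3/B4 P8 similar
  -> R8 @ bar 4 tick 0 v(0, 2): penult P8 not 3rd/6th
  -> R6 @ bar 5 tick 3 v(0, 2): closes on m3

(0, 0, R5, (0, 2))
(1, 0, R1, (0, 1))
(2, 0, R4, (0, 1))
(2, 0, R4, (0, 2))
(2, 0, R7, (2,))
(3, 0, R2, (0, 1))
(3, 0, R7, (2,))
(4, 0, R2, (0, 2))
(4, 0, R8, (0, 2))
(5, 3, R6, (0, 2))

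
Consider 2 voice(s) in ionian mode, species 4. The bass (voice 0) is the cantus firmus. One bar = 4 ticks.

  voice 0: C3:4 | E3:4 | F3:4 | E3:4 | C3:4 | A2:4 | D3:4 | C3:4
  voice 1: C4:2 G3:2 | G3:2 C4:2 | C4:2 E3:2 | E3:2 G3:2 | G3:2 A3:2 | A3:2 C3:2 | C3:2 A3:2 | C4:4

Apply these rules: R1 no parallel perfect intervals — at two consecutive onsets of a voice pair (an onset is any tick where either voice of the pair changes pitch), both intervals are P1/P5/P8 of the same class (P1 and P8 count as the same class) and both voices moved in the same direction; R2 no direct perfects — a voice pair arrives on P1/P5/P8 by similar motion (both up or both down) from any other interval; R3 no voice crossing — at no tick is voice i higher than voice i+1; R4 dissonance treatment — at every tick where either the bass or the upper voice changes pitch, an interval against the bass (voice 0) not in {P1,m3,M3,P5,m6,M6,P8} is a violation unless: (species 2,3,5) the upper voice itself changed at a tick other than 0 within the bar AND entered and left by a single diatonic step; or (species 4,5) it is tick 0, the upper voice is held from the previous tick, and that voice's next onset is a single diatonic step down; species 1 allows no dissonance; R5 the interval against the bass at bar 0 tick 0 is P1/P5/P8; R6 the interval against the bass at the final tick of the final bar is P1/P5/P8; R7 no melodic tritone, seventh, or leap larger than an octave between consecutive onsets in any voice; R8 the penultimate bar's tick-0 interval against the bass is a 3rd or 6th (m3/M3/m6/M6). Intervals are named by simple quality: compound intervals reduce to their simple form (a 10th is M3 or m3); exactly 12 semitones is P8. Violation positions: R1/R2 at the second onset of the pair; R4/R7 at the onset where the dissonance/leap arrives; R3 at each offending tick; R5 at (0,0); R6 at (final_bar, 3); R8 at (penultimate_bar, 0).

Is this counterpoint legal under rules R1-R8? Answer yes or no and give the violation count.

bar 0: v0=C3 v1=C4 (P8)
bar 1: v0=E3 v1=G3 (m3)
bar 2: v0=F3 v1=C4 (P5)
bar 3: v0=E3 v1=E3 (P1)
bar 4: v0=C3 v1=G3 (P5)
bar 5: v0=A2 v1=A3 (P8)
bar 6: v0=D3 v1=C3 (M2)
bar 7: v0=C3 v1=C4 (P8)
  R3 @ bar2.2: F3 above E3
  R4 @ bar2.2: F3/E3 m2 untreated
  R3 @ bar2.3: F3 above E3
  R3 @ bar6.0: D3 above C3
  R4 @ bar6.0: D3/C3 M2 untreated
  R8 @ bar6.0: penult M2 not 3rd/6th
  R3 @ bar6.1: D3 above C3

No (7 violations)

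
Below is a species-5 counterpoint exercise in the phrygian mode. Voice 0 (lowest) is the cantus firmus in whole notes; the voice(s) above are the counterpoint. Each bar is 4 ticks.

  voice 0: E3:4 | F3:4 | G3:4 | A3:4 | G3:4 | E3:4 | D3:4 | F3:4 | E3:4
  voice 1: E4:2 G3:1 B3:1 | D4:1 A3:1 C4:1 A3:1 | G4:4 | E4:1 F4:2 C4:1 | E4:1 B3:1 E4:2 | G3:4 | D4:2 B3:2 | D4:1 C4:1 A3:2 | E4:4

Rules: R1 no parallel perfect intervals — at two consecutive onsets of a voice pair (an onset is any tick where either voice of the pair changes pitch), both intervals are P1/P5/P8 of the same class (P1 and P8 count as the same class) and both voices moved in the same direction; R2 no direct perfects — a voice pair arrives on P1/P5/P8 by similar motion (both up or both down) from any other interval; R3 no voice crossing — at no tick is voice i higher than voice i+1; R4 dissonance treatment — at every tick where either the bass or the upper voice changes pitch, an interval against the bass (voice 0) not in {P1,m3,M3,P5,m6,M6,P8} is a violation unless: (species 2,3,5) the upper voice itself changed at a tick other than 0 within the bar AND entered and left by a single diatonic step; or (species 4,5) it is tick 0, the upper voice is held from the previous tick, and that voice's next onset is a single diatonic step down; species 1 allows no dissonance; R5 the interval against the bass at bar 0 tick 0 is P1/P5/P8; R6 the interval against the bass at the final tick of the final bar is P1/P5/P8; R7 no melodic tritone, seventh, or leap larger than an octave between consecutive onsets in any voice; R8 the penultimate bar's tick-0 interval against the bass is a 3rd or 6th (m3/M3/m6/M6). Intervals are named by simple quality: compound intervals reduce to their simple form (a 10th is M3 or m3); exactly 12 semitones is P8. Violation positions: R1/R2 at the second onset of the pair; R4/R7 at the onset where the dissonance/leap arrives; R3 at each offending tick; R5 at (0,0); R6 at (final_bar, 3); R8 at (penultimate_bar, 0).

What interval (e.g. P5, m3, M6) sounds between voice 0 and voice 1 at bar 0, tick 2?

voice 0=E3 voice 1=G3 -> m3

m3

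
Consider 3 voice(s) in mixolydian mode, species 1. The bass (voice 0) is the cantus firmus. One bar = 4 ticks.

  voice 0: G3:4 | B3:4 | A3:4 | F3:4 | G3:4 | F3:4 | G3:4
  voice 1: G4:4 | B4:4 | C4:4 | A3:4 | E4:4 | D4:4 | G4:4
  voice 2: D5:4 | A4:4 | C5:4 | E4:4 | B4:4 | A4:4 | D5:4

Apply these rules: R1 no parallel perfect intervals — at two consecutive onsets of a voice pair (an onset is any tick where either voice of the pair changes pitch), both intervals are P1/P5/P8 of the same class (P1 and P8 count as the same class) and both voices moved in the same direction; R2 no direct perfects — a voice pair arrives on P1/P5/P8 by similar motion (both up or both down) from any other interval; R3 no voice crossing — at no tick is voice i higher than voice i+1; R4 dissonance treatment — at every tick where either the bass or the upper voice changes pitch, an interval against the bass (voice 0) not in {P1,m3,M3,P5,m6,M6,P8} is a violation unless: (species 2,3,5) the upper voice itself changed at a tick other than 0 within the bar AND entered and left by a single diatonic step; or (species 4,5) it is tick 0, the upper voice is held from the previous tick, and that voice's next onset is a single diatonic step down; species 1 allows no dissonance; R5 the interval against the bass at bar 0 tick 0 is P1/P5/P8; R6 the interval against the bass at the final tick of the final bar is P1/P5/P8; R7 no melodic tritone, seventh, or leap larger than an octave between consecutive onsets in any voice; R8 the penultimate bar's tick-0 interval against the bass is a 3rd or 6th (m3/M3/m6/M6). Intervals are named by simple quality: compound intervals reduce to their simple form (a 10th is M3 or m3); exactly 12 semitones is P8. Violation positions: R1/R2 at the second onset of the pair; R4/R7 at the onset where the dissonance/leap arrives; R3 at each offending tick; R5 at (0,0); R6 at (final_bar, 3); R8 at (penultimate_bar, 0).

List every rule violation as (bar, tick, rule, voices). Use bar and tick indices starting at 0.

(1, 0, R1, (0, 1))
(1, 0, R3, (1, 2))
(1, 0, R4, (0, 2))
(1, 1, R3, (1, 2))
(1, 2, R3, (1, 2))
(1, 3, R3, (1, 2))
(2, 0, R7, (1,))
(3, 0, R2, (1, 2))
(3, 0, R4, (0, 2))
(4, 0, R1, (1, 2))
(5, 0, R1, (1, 2))
(6, 0, R1, (1, 2))
(6, 0, R2, (0, 1))
(6, 0, R2, (0, 2))

bar 0: v0=G3 v1=G4 v2=D5 downbeat P5
bar 1: v0=B3 v1=B4 v2=A4 downbeat m7
bar 2: v0=A3 v1=C4 v2=C5 downbeat m3
bar 3: v0=F3 v1=A3 v2=E4 downbeat M7
bar 4: v0=G3 v1=E4 v2=B4 downbeat M3
bar 5: v0=F3 v1=D4 v2=A4 downbeat M3
bar 6: v0=G3 v1=G4 v2=D5 downbeat P5
  -> R1 @ bar 1 tick 0 v(0, 1): G3/G4 P8 -> B3/B4 P8 similar
  -> R3 @ bar 1 tick 0 v(1, 2): B4 above A4
  -> R4 @ bar 1 tick 0 v(0, 2): B3/A4 m7 untreated
  -> R3 @ bar 1 tick 1 v(1, 2): B4 above A4
  -> R3 @ bar 1 tick 2 v(1, 2): B4 above A4
  -> R3 @ bar 1 tick 3 v(1, 2): B4 above A4
  -> R7 @ bar 2 tick 0 v(1,): B4->C4 leap 11st
  -> R2 @ bar 3 tick 0 v(1, 2): C4/C5 P8 -> A3/E4 P5 similar
  -> R4 @ bar 3 tick 0 v(0, 2): F3/E4 M7 untreated
  -> R1 @ bar 4 tick 0 v(1, 2): A3/E4 P5 -> E4/B4 P5 similar
  -> R1 @ bar 5 tick 0 v(1, 2): E4/B4 P5 -> D4/A4 P5 similar
  -> R1 @ bar 6 tick 0 v(1, 2): D4/A4 P5 -> G4/D5 P5 similar
  -> R2 @ bar 6 tick 0 v(0, 1): F3/D4 M6 -> G3/G4 P8 similar
  -> R2 @ bar 6 tick 0 v(0, 2): F3/A4 M3 -> G3/D5 P5 similar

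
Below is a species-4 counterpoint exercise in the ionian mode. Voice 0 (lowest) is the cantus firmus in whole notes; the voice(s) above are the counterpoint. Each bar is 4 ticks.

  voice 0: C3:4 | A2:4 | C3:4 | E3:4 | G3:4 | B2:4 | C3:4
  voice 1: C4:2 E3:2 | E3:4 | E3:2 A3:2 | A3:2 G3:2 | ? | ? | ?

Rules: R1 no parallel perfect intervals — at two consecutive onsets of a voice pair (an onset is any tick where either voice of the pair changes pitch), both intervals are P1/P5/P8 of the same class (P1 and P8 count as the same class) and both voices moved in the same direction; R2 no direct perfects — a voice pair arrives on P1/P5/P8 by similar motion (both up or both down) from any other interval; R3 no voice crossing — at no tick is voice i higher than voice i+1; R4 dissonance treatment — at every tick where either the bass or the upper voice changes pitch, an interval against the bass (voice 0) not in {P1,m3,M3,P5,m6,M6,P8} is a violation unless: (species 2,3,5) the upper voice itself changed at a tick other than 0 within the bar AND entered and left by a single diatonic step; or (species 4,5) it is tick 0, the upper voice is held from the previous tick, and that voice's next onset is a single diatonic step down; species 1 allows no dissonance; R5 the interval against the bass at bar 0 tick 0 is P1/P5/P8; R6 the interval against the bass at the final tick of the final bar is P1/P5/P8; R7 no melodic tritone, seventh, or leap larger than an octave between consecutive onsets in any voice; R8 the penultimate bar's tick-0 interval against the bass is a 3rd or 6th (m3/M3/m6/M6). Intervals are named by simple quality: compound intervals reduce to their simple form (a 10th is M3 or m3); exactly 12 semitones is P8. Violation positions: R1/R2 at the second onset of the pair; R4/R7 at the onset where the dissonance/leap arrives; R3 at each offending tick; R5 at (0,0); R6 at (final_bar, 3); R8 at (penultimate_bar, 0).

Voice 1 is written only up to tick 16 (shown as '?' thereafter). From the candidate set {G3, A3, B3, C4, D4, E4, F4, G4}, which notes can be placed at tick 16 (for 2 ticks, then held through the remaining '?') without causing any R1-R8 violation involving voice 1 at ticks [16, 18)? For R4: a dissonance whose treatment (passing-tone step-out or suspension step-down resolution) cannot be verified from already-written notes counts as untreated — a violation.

{B3, E4, G3}

G3: legal
A3: violates R4
B3: legal
C4: violates R4
D4: violates R2
E4: legal
F4: violates R4,R7
G4: violates R2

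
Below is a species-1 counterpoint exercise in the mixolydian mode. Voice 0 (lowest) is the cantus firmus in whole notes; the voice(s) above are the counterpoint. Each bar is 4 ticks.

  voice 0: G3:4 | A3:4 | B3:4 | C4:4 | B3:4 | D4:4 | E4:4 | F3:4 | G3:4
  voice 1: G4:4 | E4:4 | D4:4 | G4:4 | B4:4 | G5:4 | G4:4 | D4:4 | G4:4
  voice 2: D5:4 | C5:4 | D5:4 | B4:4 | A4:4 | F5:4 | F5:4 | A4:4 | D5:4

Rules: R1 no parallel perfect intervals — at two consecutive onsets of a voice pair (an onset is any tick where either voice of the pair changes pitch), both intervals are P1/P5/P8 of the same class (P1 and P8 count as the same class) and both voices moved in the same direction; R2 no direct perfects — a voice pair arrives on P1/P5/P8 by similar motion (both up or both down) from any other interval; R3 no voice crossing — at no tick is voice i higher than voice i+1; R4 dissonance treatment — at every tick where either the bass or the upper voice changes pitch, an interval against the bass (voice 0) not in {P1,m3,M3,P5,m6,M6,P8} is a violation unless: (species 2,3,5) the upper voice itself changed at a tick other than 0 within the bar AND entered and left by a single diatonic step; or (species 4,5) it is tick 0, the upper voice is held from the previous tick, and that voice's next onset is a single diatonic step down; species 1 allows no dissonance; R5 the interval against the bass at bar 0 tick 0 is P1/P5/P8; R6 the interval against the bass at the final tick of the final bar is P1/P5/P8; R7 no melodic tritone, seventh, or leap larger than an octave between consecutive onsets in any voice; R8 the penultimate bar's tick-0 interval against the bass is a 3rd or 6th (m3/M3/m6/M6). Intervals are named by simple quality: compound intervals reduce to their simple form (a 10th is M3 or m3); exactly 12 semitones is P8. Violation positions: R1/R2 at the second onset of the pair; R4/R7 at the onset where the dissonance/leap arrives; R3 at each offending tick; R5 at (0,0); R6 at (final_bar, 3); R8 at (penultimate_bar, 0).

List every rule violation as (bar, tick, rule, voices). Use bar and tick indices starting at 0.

bar 0: v0=G3 v1=G4 v2=D5 downbeat P5
bar 1: v0=A3 v1=E4 v2=C5 downbeat m3
bar 2: v0=B3 v1=D4 v2=D5 downbeat m3
bar 3: v0=C4 v1=G4 v2=B4 downbeat M7
bar 4: v0=B3 v1=B4 v2=A4 downbeat m7
bar 5: v0=D4 v1=G5 v2=F5 downbeat m3
bar 6: v0=E4 v1=G4 v2=F5 downbeat m2
bar 7: v0=F3 v1=D4 v2=A4 downbeat M3
bar 8: v0=G3 v1=G4 v2=D5 downbeat P5
  -> R2 @ bar 3 tick 0 v(0, 1): B3/D4 m3 -> C4/G4 P5 similar
  -> R4 @ bar 3 tick 0 v(0, 2): C4/B4 M7 untreated
  -> R3 @ bar 4 tick 0 v(1, 2): B4 above A4
  -> R4 @ bar 4 tick 0 v(0, 2): B3/A4 m7 untreated
  -> R3 @ bar 4 tick 1 v(1, 2): B4 above A4
  -> R3 @ bar 4 tick 2 v(1, 2): B4 above A4
  -> R3 @ bar 4 tick 3 v(1, 2): B4 above A4
  -> R3 @ bar 5 tick 0 v(1, 2): G5 above F5
  -> R4 @ bar 5 tick 0 v(0, 1): D4/G5 P4 untreated
  -> R3 @ bar 5 tick 1 v(1, 2): G5 above F5
  -> R3 @ bar 5 tick 2 v(1, 2): G5 above F5
  -> R3 @ bar 5 tick 3 v(1, 2): G5 above F5
  -> R4 @ bar 6 tick 0 v(0, 2): E4/F5 m2 untreated
  -> R2 @ bar 7 tick 0 v(1, 2): G4/F5 m7 -> D4/A4 P5 similar
  -> R7 @ bar 7 tick 0 v(0,): E4->F3 leap 11st
  -> R1 @ bar 8 tick 0 v(1, 2): D4/A4 P5 -> G4/D5 P5 similar
  -> R2 @ bar 8 tick 0 v(0, 1): F3/D4 M6 -> G3/G4 P8 similar
  -> R2 @ bar 8 tick 0 v(0, 2): F3/A4 M3 -> G3/D5 P5 similar

(3, 0, R2, (0, 1))
(3, 0, R4, (0, 2))
(4, 0, R3, (1, 2))
(4, 0, R4, (0, 2))
(4, 1, R3, (1, 2))
(4, 2, R3, (1, 2))
(4, 3, R3, (1, 2))
(5, 0, R3, (1, 2))
(5, 0, R4, (0, 1))
(5, 1, R3, (1, 2))
(5, 2, R3, (1, 2))
(5, 3, R3, (1, 2))
(6, 0, R4, (0, 2))
(7, 0, R2, (1, 2))
(7, 0, R7, (0,))
(8, 0, R1, (1, 2))
(8, 0, R2, (0, 1))
(8, 0, R2, (0, 2))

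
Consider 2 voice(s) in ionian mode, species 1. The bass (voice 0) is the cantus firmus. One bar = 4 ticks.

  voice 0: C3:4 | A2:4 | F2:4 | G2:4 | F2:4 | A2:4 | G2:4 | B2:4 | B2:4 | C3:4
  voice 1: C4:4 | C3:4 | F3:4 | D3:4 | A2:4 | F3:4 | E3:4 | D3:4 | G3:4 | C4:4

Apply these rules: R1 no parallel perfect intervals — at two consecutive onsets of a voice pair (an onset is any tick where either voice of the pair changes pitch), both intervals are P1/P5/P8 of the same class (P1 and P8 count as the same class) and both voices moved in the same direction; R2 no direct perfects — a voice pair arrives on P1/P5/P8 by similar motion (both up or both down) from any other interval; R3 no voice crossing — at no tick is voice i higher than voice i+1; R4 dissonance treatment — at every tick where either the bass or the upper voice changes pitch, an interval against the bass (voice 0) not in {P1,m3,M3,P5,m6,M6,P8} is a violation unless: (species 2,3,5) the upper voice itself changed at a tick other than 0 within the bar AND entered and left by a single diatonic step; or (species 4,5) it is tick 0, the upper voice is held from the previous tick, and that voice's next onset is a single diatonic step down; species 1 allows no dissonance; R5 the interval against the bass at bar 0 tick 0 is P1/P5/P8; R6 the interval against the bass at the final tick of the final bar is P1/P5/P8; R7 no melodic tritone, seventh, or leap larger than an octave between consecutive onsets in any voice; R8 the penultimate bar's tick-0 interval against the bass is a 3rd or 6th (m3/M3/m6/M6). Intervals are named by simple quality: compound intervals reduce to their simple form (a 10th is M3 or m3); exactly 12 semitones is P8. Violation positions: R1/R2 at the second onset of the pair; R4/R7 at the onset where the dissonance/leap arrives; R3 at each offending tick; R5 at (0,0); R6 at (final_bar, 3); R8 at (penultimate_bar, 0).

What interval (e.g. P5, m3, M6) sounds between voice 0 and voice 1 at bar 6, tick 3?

M6

voice 0=G2 voice 1=E3 -> M6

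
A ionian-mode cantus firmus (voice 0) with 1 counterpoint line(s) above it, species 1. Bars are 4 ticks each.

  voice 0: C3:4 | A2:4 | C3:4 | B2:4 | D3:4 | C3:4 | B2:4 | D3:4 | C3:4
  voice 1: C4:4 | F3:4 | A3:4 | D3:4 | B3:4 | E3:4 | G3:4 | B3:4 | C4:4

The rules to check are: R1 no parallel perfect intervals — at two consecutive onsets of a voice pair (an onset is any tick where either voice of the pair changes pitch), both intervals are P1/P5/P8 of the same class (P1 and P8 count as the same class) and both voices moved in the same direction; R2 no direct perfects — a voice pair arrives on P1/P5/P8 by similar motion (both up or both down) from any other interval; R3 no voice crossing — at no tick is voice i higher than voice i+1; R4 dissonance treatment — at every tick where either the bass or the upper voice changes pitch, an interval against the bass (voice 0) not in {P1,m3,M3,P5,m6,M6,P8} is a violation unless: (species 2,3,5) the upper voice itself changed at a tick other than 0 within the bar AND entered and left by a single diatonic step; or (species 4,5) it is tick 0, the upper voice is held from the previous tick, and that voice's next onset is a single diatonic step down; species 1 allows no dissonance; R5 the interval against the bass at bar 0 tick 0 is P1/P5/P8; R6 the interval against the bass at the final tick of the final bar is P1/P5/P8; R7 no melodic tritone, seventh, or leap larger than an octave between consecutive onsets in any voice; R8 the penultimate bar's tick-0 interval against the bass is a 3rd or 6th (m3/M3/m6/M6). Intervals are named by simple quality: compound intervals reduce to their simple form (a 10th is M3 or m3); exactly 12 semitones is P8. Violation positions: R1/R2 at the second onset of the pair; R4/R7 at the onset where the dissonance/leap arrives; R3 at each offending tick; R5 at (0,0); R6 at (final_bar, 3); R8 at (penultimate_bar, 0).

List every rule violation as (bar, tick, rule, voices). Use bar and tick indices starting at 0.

bar 0: v0=C3 v1=C4 downbeat P8
bar 1: v0=A2 v1=F3 downbeat m6
bar 2: v0=C3 v1=A3 downbeat M6
bar 3: v0=B2 v1=D3 downbeat m3
bar 4: v0=D3 v1=B3 downbeat M6
bar 5: v0=C3 v1=E3 downbeat M3
bar 6: v0=B2 v1=G3 downbeat m6
bar 7: v0=D3 v1=B3 downbeat M6
bar 8: v0=C3 v1=C4 downbeat P8

No violations across 9 bars (C3..C3 vs C4..C4).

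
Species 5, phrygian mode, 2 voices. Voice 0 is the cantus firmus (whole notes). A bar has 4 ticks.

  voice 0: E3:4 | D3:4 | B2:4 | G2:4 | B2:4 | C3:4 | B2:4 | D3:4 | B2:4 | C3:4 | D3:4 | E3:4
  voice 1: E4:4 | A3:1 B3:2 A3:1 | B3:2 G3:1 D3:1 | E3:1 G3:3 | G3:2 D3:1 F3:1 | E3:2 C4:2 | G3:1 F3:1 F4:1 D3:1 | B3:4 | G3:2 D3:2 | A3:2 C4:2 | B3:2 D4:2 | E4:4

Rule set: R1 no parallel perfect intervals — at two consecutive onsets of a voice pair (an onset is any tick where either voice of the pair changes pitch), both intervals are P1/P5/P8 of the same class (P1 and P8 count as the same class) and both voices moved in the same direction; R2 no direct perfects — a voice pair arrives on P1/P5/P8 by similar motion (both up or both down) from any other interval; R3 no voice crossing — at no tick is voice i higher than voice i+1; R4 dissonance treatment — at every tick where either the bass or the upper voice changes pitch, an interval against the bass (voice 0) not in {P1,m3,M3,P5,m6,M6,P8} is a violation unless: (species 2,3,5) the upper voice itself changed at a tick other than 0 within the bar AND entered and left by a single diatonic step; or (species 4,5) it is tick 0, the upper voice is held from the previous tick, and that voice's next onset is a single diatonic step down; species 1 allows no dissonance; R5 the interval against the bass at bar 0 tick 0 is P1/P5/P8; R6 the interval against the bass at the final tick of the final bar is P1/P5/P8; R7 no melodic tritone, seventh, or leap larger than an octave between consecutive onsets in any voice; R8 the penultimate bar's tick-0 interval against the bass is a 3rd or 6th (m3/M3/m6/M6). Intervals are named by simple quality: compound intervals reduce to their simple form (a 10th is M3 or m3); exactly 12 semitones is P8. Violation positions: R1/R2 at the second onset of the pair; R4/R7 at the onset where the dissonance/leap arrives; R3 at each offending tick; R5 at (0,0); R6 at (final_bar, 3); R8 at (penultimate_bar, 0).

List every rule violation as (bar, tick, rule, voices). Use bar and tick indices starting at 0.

bar 0: v0=E3 v1=E4 downbeat P8
bar 1: v0=D3 v1=A3 downbeat P5
bar 2: v0=B2 v1=B3 downbeat P8
bar 3: v0=G2 v1=E3 downbeat M6
bar 4: v0=B2 v1=G3 downbeat m6
bar 5: v0=C3 v1=E3 downbeat M3
bar 6: v0=B2 v1=G3 downbeat m6
bar 7: v0=D3 v1=B3 downbeat M6
bar 8: v0=B2 v1=G3 downbeat m6
bar 9: v0=C3 v1=A3 downbeat M6
bar 10: v0=D3 v1=B3 downbeat M6
bar 11: v0=E3 v1=E4 downbeat P8
  -> R2 @ bar 1 tick 0 v(0, 1): E3/E4 P8 -> D3/A3 P5 similar
  -> R4 @ bar 4 tick 3 v(0, 1): B2/F3 TT untreated
  -> R4 @ bar 6 tick 1 v(0, 1): B2/F3 TT untreated
  -> R4 @ bar 6 tick 2 v(0, 1): B2/F4 TT untreated
  -> R7 @ bar 6 tick 3 v(1,): F4->D3 leap 15st
  -> R1 @ bar 11 tick 0 v(0, 1): D3/D4 P8 -> E3/E4 P8 similar

(1, 0, R2, (0, 1))
(4, 3, R4, (0, 1))
(6, 1, R4, (0, 1))
(6, 2, R4, (0, 1))
(6, 3, R7, (1,))
(11, 0, R1, (0, 1))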